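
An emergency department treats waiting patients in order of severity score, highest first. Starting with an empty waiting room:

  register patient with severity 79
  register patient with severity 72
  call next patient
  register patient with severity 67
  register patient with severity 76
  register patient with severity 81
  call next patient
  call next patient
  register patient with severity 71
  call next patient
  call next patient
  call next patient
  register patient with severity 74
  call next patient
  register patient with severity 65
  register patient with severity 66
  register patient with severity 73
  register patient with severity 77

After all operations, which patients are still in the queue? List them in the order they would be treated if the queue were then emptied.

insert 79 → {79}
insert 72 → {79, 72}
call next patient → 79; now {72}
insert 67 → {72, 67}
insert 76 → {76, 72, 67}
insert 81 → {81, 76, 72, 67}
call next patient → 81; now {76, 72, 67}
call next patient → 76; now {72, 67}
insert 71 → {72, 71, 67}
call next patient → 72; now {71, 67}
call next patient → 71; now {67}
call next patient → 67; now {}
insert 74 → {74}
call next patient → 74; now {}
insert 65 → {65}
insert 66 → {66, 65}
insert 73 → {73, 66, 65}
insert 77 → {77, 73, 66, 65}

[77, 73, 66, 65]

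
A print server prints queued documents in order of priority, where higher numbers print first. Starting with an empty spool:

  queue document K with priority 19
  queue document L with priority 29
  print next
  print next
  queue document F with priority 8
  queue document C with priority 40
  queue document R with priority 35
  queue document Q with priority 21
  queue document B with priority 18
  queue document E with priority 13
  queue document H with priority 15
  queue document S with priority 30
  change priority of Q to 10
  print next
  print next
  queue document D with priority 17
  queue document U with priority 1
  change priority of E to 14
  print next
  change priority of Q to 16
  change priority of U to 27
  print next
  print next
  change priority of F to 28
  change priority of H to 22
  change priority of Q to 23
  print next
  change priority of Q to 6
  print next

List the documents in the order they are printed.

L, K, C, R, S, U, B, F, H

add K (priority 19) → {K:19}
add L (priority 29) → {L:29, K:19}
print next → L; now {K:19}
print next → K; now {}
add F (priority 8) → {F:8}
add C (priority 40) → {C:40, F:8}
add R (priority 35) → {C:40, R:35, F:8}
add Q (priority 21) → {C:40, R:35, Q:21, F:8}
add B (priority 18) → {C:40, R:35, Q:21, B:18, F:8}
add E (priority 13) → {C:40, R:35, Q:21, B:18, E:13, F:8}
add H (priority 15) → {C:40, R:35, Q:21, B:18, H:15, E:13, F:8}
add S (priority 30) → {C:40, R:35, S:30, Q:21, B:18, H:15, E:13, F:8}
update Q to priority 10 → {C:40, R:35, S:30, B:18, H:15, E:13, Q:10, F:8}
print next → C; now {R:35, S:30, B:18, H:15, E:13, Q:10, F:8}
print next → R; now {S:30, B:18, H:15, E:13, Q:10, F:8}
add D (priority 17) → {S:30, B:18, D:17, H:15, E:13, Q:10, F:8}
add U (priority 1) → {S:30, B:18, D:17, H:15, E:13, Q:10, F:8, U:1}
update E to priority 14 → {S:30, B:18, D:17, H:15, E:14, Q:10, F:8, U:1}
print next → S; now {B:18, D:17, H:15, E:14, Q:10, F:8, U:1}
update Q to priority 16 → {B:18, D:17, Q:16, H:15, E:14, F:8, U:1}
update U to priority 27 → {U:27, B:18, D:17, Q:16, H:15, E:14, F:8}
print next → U; now {B:18, D:17, Q:16, H:15, E:14, F:8}
print next → B; now {D:17, Q:16, H:15, E:14, F:8}
update F to priority 28 → {F:28, D:17, Q:16, H:15, E:14}
update H to priority 22 → {F:28, H:22, D:17, Q:16, E:14}
update Q to priority 23 → {F:28, Q:23, H:22, D:17, E:14}
print next → F; now {Q:23, H:22, D:17, E:14}
update Q to priority 6 → {H:22, D:17, E:14, Q:6}
print next → H; now {D:17, E:14, Q:6}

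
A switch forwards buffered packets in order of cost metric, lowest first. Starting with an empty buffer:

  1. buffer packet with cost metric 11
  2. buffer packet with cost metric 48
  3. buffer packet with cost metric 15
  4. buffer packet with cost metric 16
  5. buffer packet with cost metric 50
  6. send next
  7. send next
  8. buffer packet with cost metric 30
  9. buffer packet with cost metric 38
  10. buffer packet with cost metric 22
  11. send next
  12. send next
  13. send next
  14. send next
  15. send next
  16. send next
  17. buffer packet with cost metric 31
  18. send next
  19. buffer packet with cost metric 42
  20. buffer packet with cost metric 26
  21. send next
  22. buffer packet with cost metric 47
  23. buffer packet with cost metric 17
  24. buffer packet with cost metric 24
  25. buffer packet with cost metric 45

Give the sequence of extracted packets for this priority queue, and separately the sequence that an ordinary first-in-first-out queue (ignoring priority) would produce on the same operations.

priority queue: [11, 15, 16, 22, 30, 38, 48, 50, 31, 26]; FIFO queue: 11 → 48 → 15 → 16 → 50 → 30 → 38 → 22 → 31 → 42

insert 11 → {11}
insert 48 → {11, 48}
insert 15 → {11, 15, 48}
insert 16 → {11, 15, 16, 48}
insert 50 → {11, 15, 16, 48, 50}
send next → 11; now {15, 16, 48, 50}
send next → 15; now {16, 48, 50}
insert 30 → {16, 30, 48, 50}
insert 38 → {16, 30, 38, 48, 50}
insert 22 → {16, 22, 30, 38, 48, 50}
send next → 16; now {22, 30, 38, 48, 50}
send next → 22; now {30, 38, 48, 50}
send next → 30; now {38, 48, 50}
send next → 38; now {48, 50}
send next → 48; now {50}
send next → 50; now {}
insert 31 → {31}
send next → 31; now {}
insert 42 → {42}
insert 26 → {26, 42}
send next → 26; now {42}
insert 47 → {42, 47}
insert 17 → {17, 42, 47}
insert 24 → {17, 24, 42, 47}
insert 45 → {17, 24, 42, 45, 47}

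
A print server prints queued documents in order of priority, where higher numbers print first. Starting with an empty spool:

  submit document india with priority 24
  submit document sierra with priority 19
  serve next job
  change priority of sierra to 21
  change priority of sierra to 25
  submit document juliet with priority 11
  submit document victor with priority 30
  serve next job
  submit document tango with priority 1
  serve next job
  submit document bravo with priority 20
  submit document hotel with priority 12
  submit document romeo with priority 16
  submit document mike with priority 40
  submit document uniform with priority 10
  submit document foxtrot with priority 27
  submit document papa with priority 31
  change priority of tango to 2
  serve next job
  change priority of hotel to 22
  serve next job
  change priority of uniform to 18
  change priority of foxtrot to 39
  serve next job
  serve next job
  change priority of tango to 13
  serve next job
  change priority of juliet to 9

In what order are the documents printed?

add india (priority 24) → {india:24}
add sierra (priority 19) → {india:24, sierra:19}
serve next job → india; now {sierra:19}
update sierra to priority 21 → {sierra:21}
update sierra to priority 25 → {sierra:25}
add juliet (priority 11) → {sierra:25, juliet:11}
add victor (priority 30) → {victor:30, sierra:25, juliet:11}
serve next job → victor; now {sierra:25, juliet:11}
add tango (priority 1) → {sierra:25, juliet:11, tango:1}
serve next job → sierra; now {juliet:11, tango:1}
add bravo (priority 20) → {bravo:20, juliet:11, tango:1}
add hotel (priority 12) → {bravo:20, hotel:12, juliet:11, tango:1}
add romeo (priority 16) → {bravo:20, romeo:16, hotel:12, juliet:11, tango:1}
add mike (priority 40) → {mike:40, bravo:20, romeo:16, hotel:12, juliet:11, tango:1}
add uniform (priority 10) → {mike:40, bravo:20, romeo:16, hotel:12, juliet:11, uniform:10, tango:1}
add foxtrot (priority 27) → {mike:40, foxtrot:27, bravo:20, romeo:16, hotel:12, juliet:11, uniform:10, tango:1}
add papa (priority 31) → {mike:40, papa:31, foxtrot:27, bravo:20, romeo:16, hotel:12, juliet:11, uniform:10, tango:1}
update tango to priority 2 → {mike:40, papa:31, foxtrot:27, bravo:20, romeo:16, hotel:12, juliet:11, uniform:10, tango:2}
serve next job → mike; now {papa:31, foxtrot:27, bravo:20, romeo:16, hotel:12, juliet:11, uniform:10, tango:2}
update hotel to priority 22 → {papa:31, foxtrot:27, hotel:22, bravo:20, romeo:16, juliet:11, uniform:10, tango:2}
serve next job → papa; now {foxtrot:27, hotel:22, bravo:20, romeo:16, juliet:11, uniform:10, tango:2}
update uniform to priority 18 → {foxtrot:27, hotel:22, bravo:20, uniform:18, romeo:16, juliet:11, tango:2}
update foxtrot to priority 39 → {foxtrot:39, hotel:22, bravo:20, uniform:18, romeo:16, juliet:11, tango:2}
serve next job → foxtrot; now {hotel:22, bravo:20, uniform:18, romeo:16, juliet:11, tango:2}
serve next job → hotel; now {bravo:20, uniform:18, romeo:16, juliet:11, tango:2}
update tango to priority 13 → {bravo:20, uniform:18, romeo:16, tango:13, juliet:11}
serve next job → bravo; now {uniform:18, romeo:16, tango:13, juliet:11}
update juliet to priority 9 → {uniform:18, romeo:16, tango:13, juliet:9}

india, victor, sierra, mike, papa, foxtrot, hotel, bravo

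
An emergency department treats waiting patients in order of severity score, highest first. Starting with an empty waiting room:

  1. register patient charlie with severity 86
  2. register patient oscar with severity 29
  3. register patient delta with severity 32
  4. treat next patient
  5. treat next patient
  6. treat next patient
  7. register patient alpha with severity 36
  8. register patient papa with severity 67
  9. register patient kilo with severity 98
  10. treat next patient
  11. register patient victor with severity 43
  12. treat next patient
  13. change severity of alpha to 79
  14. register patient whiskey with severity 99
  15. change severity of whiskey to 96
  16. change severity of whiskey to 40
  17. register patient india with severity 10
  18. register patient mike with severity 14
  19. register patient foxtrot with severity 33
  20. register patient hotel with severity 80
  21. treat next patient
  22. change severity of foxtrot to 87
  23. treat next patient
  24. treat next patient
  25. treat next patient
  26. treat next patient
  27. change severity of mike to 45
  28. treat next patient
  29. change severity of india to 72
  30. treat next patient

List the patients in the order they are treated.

add charlie (severity 86) → {charlie:86}
add oscar (severity 29) → {charlie:86, oscar:29}
add delta (severity 32) → {charlie:86, delta:32, oscar:29}
treat next patient → charlie; now {delta:32, oscar:29}
treat next patient → delta; now {oscar:29}
treat next patient → oscar; now {}
add alpha (severity 36) → {alpha:36}
add papa (severity 67) → {papa:67, alpha:36}
add kilo (severity 98) → {kilo:98, papa:67, alpha:36}
treat next patient → kilo; now {papa:67, alpha:36}
add victor (severity 43) → {papa:67, victor:43, alpha:36}
treat next patient → papa; now {victor:43, alpha:36}
update alpha to severity 79 → {alpha:79, victor:43}
add whiskey (severity 99) → {whiskey:99, alpha:79, victor:43}
update whiskey to severity 96 → {whiskey:96, alpha:79, victor:43}
update whiskey to severity 40 → {alpha:79, victor:43, whiskey:40}
add india (severity 10) → {alpha:79, victor:43, whiskey:40, india:10}
add mike (severity 14) → {alpha:79, victor:43, whiskey:40, mike:14, india:10}
add foxtrot (severity 33) → {alpha:79, victor:43, whiskey:40, foxtrot:33, mike:14, india:10}
add hotel (severity 80) → {hotel:80, alpha:79, victor:43, whiskey:40, foxtrot:33, mike:14, india:10}
treat next patient → hotel; now {alpha:79, victor:43, whiskey:40, foxtrot:33, mike:14, india:10}
update foxtrot to severity 87 → {foxtrot:87, alpha:79, victor:43, whiskey:40, mike:14, india:10}
treat next patient → foxtrot; now {alpha:79, victor:43, whiskey:40, mike:14, india:10}
treat next patient → alpha; now {victor:43, whiskey:40, mike:14, india:10}
treat next patient → victor; now {whiskey:40, mike:14, india:10}
treat next patient → whiskey; now {mike:14, india:10}
update mike to severity 45 → {mike:45, india:10}
treat next patient → mike; now {india:10}
update india to severity 72 → {india:72}
treat next patient → india; now {}

[charlie, delta, oscar, kilo, papa, hotel, foxtrot, alpha, victor, whiskey, mike, india]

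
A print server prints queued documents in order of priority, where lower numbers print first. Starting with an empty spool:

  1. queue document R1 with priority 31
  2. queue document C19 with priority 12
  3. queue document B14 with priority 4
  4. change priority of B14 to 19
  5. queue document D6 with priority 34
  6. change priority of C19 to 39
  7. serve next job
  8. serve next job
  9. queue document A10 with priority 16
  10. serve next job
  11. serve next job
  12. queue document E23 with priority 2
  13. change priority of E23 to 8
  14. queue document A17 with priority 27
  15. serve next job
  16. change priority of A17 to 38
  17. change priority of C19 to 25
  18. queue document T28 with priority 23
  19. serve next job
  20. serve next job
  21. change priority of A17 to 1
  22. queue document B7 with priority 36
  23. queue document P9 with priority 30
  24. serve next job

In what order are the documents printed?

add R1 (priority 31) → {R1:31}
add C19 (priority 12) → {C19:12, R1:31}
add B14 (priority 4) → {B14:4, C19:12, R1:31}
update B14 to priority 19 → {C19:12, B14:19, R1:31}
add D6 (priority 34) → {C19:12, B14:19, R1:31, D6:34}
update C19 to priority 39 → {B14:19, R1:31, D6:34, C19:39}
serve next job → B14; now {R1:31, D6:34, C19:39}
serve next job → R1; now {D6:34, C19:39}
add A10 (priority 16) → {A10:16, D6:34, C19:39}
serve next job → A10; now {D6:34, C19:39}
serve next job → D6; now {C19:39}
add E23 (priority 2) → {E23:2, C19:39}
update E23 to priority 8 → {E23:8, C19:39}
add A17 (priority 27) → {E23:8, A17:27, C19:39}
serve next job → E23; now {A17:27, C19:39}
update A17 to priority 38 → {A17:38, C19:39}
update C19 to priority 25 → {C19:25, A17:38}
add T28 (priority 23) → {T28:23, C19:25, A17:38}
serve next job → T28; now {C19:25, A17:38}
serve next job → C19; now {A17:38}
update A17 to priority 1 → {A17:1}
add B7 (priority 36) → {A17:1, B7:36}
add P9 (priority 30) → {A17:1, P9:30, B7:36}
serve next job → A17; now {P9:30, B7:36}

[B14, R1, A10, D6, E23, T28, C19, A17]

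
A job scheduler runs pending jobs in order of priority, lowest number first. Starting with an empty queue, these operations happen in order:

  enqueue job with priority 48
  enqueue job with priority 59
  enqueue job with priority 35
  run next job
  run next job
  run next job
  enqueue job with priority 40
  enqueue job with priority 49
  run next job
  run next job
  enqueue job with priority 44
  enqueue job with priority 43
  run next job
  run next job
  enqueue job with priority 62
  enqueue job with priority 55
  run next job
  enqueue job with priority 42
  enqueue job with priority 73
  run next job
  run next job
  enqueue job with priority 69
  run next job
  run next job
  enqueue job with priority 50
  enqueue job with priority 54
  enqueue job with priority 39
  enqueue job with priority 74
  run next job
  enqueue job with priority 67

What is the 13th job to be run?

39

insert 48 → {48}
insert 59 → {48, 59}
insert 35 → {35, 48, 59}
run next job → 35; now {48, 59}
run next job → 48; now {59}
run next job → 59; now {}
insert 40 → {40}
insert 49 → {40, 49}
run next job → 40; now {49}
run next job → 49; now {}
insert 44 → {44}
insert 43 → {43, 44}
run next job → 43; now {44}
run next job → 44; now {}
insert 62 → {62}
insert 55 → {55, 62}
run next job → 55; now {62}
insert 42 → {42, 62}
insert 73 → {42, 62, 73}
run next job → 42; now {62, 73}
run next job → 62; now {73}
insert 69 → {69, 73}
run next job → 69; now {73}
run next job → 73; now {}
insert 50 → {50}
insert 54 → {50, 54}
insert 39 → {39, 50, 54}
insert 74 → {39, 50, 54, 74}
run next job → 39; now {50, 54, 74}
insert 67 → {50, 54, 67, 74}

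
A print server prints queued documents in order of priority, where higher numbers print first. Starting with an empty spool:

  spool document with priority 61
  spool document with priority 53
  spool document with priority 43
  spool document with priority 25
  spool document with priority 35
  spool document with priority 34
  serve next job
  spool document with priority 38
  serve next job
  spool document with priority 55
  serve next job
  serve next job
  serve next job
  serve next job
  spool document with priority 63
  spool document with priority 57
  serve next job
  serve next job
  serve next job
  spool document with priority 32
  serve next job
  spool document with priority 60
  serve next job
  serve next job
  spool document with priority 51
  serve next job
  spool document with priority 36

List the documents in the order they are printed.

[61, 53, 55, 43, 38, 35, 63, 57, 34, 32, 60, 25, 51]

insert 61 → {61}
insert 53 → {61, 53}
insert 43 → {61, 53, 43}
insert 25 → {61, 53, 43, 25}
insert 35 → {61, 53, 43, 35, 25}
insert 34 → {61, 53, 43, 35, 34, 25}
serve next job → 61; now {53, 43, 35, 34, 25}
insert 38 → {53, 43, 38, 35, 34, 25}
serve next job → 53; now {43, 38, 35, 34, 25}
insert 55 → {55, 43, 38, 35, 34, 25}
serve next job → 55; now {43, 38, 35, 34, 25}
serve next job → 43; now {38, 35, 34, 25}
serve next job → 38; now {35, 34, 25}
serve next job → 35; now {34, 25}
insert 63 → {63, 34, 25}
insert 57 → {63, 57, 34, 25}
serve next job → 63; now {57, 34, 25}
serve next job → 57; now {34, 25}
serve next job → 34; now {25}
insert 32 → {32, 25}
serve next job → 32; now {25}
insert 60 → {60, 25}
serve next job → 60; now {25}
serve next job → 25; now {}
insert 51 → {51}
serve next job → 51; now {}
insert 36 → {36}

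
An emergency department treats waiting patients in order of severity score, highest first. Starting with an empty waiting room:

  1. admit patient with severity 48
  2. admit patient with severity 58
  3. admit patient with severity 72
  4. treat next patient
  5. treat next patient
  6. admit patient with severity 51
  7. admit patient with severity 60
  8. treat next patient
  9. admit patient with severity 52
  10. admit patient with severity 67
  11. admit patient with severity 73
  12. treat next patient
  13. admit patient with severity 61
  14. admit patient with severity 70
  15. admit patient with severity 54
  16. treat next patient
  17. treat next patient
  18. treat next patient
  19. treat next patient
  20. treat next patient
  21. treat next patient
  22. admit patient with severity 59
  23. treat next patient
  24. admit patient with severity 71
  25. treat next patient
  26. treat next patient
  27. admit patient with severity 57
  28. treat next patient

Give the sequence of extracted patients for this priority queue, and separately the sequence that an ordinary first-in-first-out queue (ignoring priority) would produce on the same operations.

insert 48 → {48}
insert 58 → {58, 48}
insert 72 → {72, 58, 48}
treat next patient → 72; now {58, 48}
treat next patient → 58; now {48}
insert 51 → {51, 48}
insert 60 → {60, 51, 48}
treat next patient → 60; now {51, 48}
insert 52 → {52, 51, 48}
insert 67 → {67, 52, 51, 48}
insert 73 → {73, 67, 52, 51, 48}
treat next patient → 73; now {67, 52, 51, 48}
insert 61 → {67, 61, 52, 51, 48}
insert 70 → {70, 67, 61, 52, 51, 48}
insert 54 → {70, 67, 61, 54, 52, 51, 48}
treat next patient → 70; now {67, 61, 54, 52, 51, 48}
treat next patient → 67; now {61, 54, 52, 51, 48}
treat next patient → 61; now {54, 52, 51, 48}
treat next patient → 54; now {52, 51, 48}
treat next patient → 52; now {51, 48}
treat next patient → 51; now {48}
insert 59 → {59, 48}
treat next patient → 59; now {48}
insert 71 → {71, 48}
treat next patient → 71; now {48}
treat next patient → 48; now {}
insert 57 → {57}
treat next patient → 57; now {}

priority queue: 72, 58, 60, 73, 70, 67, 61, 54, 52, 51, 59, 71, 48, 57; FIFO queue: 48 → 58 → 72 → 51 → 60 → 52 → 67 → 73 → 61 → 70 → 54 → 59 → 71 → 57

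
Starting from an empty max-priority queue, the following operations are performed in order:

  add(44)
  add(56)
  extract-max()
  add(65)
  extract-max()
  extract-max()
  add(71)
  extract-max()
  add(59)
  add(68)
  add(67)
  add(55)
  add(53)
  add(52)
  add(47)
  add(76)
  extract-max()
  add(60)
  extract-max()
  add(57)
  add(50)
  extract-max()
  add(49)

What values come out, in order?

insert 44 → {44}
insert 56 → {56, 44}
extract-max → 56; now {44}
insert 65 → {65, 44}
extract-max → 65; now {44}
extract-max → 44; now {}
insert 71 → {71}
extract-max → 71; now {}
insert 59 → {59}
insert 68 → {68, 59}
insert 67 → {68, 67, 59}
insert 55 → {68, 67, 59, 55}
insert 53 → {68, 67, 59, 55, 53}
insert 52 → {68, 67, 59, 55, 53, 52}
insert 47 → {68, 67, 59, 55, 53, 52, 47}
insert 76 → {76, 68, 67, 59, 55, 53, 52, 47}
extract-max → 76; now {68, 67, 59, 55, 53, 52, 47}
insert 60 → {68, 67, 60, 59, 55, 53, 52, 47}
extract-max → 68; now {67, 60, 59, 55, 53, 52, 47}
insert 57 → {67, 60, 59, 57, 55, 53, 52, 47}
insert 50 → {67, 60, 59, 57, 55, 53, 52, 50, 47}
extract-max → 67; now {60, 59, 57, 55, 53, 52, 50, 47}
insert 49 → {60, 59, 57, 55, 53, 52, 50, 49, 47}

56 → 65 → 44 → 71 → 76 → 68 → 67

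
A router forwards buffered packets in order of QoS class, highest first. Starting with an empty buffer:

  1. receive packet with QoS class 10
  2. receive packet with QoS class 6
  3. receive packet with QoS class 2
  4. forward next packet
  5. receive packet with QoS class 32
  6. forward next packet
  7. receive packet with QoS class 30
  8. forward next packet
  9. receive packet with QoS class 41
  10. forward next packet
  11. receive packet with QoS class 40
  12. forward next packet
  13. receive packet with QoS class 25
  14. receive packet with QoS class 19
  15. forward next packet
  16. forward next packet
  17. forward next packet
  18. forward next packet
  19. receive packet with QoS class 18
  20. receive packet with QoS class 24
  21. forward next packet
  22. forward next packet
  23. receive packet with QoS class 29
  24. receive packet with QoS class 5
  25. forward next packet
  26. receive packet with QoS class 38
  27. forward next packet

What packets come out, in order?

10, 32, 30, 41, 40, 25, 19, 6, 2, 24, 18, 29, 38

insert 10 → {10}
insert 6 → {10, 6}
insert 2 → {10, 6, 2}
forward next packet → 10; now {6, 2}
insert 32 → {32, 6, 2}
forward next packet → 32; now {6, 2}
insert 30 → {30, 6, 2}
forward next packet → 30; now {6, 2}
insert 41 → {41, 6, 2}
forward next packet → 41; now {6, 2}
insert 40 → {40, 6, 2}
forward next packet → 40; now {6, 2}
insert 25 → {25, 6, 2}
insert 19 → {25, 19, 6, 2}
forward next packet → 25; now {19, 6, 2}
forward next packet → 19; now {6, 2}
forward next packet → 6; now {2}
forward next packet → 2; now {}
insert 18 → {18}
insert 24 → {24, 18}
forward next packet → 24; now {18}
forward next packet → 18; now {}
insert 29 → {29}
insert 5 → {29, 5}
forward next packet → 29; now {5}
insert 38 → {38, 5}
forward next packet → 38; now {5}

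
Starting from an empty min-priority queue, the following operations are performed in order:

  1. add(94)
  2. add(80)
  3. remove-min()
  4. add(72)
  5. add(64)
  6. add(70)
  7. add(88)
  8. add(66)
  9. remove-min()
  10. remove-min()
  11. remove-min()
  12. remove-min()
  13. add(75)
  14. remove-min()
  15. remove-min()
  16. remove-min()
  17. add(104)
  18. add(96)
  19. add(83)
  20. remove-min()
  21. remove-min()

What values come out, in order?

[80, 64, 66, 70, 72, 75, 88, 94, 83, 96]

insert 94 → {94}
insert 80 → {80, 94}
remove-min → 80; now {94}
insert 72 → {72, 94}
insert 64 → {64, 72, 94}
insert 70 → {64, 70, 72, 94}
insert 88 → {64, 70, 72, 88, 94}
insert 66 → {64, 66, 70, 72, 88, 94}
remove-min → 64; now {66, 70, 72, 88, 94}
remove-min → 66; now {70, 72, 88, 94}
remove-min → 70; now {72, 88, 94}
remove-min → 72; now {88, 94}
insert 75 → {75, 88, 94}
remove-min → 75; now {88, 94}
remove-min → 88; now {94}
remove-min → 94; now {}
insert 104 → {104}
insert 96 → {96, 104}
insert 83 → {83, 96, 104}
remove-min → 83; now {96, 104}
remove-min → 96; now {104}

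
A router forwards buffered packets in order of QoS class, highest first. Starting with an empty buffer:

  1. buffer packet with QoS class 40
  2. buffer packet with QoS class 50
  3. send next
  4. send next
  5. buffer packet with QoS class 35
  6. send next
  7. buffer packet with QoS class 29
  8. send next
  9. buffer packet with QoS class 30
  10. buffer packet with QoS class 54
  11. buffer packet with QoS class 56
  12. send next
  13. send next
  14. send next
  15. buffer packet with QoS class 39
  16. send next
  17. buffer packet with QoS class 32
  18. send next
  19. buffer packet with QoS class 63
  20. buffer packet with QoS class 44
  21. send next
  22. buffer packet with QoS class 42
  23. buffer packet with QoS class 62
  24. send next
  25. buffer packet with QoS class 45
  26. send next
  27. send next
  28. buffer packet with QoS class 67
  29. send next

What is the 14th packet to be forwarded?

insert 40 → {40}
insert 50 → {50, 40}
send next → 50; now {40}
send next → 40; now {}
insert 35 → {35}
send next → 35; now {}
insert 29 → {29}
send next → 29; now {}
insert 30 → {30}
insert 54 → {54, 30}
insert 56 → {56, 54, 30}
send next → 56; now {54, 30}
send next → 54; now {30}
send next → 30; now {}
insert 39 → {39}
send next → 39; now {}
insert 32 → {32}
send next → 32; now {}
insert 63 → {63}
insert 44 → {63, 44}
send next → 63; now {44}
insert 42 → {44, 42}
insert 62 → {62, 44, 42}
send next → 62; now {44, 42}
insert 45 → {45, 44, 42}
send next → 45; now {44, 42}
send next → 44; now {42}
insert 67 → {67, 42}
send next → 67; now {42}

67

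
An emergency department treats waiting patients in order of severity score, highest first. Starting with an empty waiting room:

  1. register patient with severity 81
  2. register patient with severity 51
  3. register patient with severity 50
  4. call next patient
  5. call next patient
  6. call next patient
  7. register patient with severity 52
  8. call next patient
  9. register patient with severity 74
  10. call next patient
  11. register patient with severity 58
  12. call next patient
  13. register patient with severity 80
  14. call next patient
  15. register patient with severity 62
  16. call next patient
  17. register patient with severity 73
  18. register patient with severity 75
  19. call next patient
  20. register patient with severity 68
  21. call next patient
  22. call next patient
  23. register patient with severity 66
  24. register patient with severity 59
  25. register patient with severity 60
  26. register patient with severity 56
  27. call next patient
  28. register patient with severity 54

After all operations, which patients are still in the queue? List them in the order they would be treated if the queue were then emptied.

[60, 59, 56, 54]

insert 81 → {81}
insert 51 → {81, 51}
insert 50 → {81, 51, 50}
call next patient → 81; now {51, 50}
call next patient → 51; now {50}
call next patient → 50; now {}
insert 52 → {52}
call next patient → 52; now {}
insert 74 → {74}
call next patient → 74; now {}
insert 58 → {58}
call next patient → 58; now {}
insert 80 → {80}
call next patient → 80; now {}
insert 62 → {62}
call next patient → 62; now {}
insert 73 → {73}
insert 75 → {75, 73}
call next patient → 75; now {73}
insert 68 → {73, 68}
call next patient → 73; now {68}
call next patient → 68; now {}
insert 66 → {66}
insert 59 → {66, 59}
insert 60 → {66, 60, 59}
insert 56 → {66, 60, 59, 56}
call next patient → 66; now {60, 59, 56}
insert 54 → {60, 59, 56, 54}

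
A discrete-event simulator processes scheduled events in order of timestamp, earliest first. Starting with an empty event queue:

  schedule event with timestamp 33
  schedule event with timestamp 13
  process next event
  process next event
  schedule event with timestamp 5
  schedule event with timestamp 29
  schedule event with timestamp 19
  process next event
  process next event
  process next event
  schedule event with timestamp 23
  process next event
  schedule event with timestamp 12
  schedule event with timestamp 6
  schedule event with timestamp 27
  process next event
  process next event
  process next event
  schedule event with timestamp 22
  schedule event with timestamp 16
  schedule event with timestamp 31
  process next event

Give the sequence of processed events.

insert 33 → {33}
insert 13 → {13, 33}
process next event → 13; now {33}
process next event → 33; now {}
insert 5 → {5}
insert 29 → {5, 29}
insert 19 → {5, 19, 29}
process next event → 5; now {19, 29}
process next event → 19; now {29}
process next event → 29; now {}
insert 23 → {23}
process next event → 23; now {}
insert 12 → {12}
insert 6 → {6, 12}
insert 27 → {6, 12, 27}
process next event → 6; now {12, 27}
process next event → 12; now {27}
process next event → 27; now {}
insert 22 → {22}
insert 16 → {16, 22}
insert 31 → {16, 22, 31}
process next event → 16; now {22, 31}

13, 33, 5, 19, 29, 23, 6, 12, 27, 16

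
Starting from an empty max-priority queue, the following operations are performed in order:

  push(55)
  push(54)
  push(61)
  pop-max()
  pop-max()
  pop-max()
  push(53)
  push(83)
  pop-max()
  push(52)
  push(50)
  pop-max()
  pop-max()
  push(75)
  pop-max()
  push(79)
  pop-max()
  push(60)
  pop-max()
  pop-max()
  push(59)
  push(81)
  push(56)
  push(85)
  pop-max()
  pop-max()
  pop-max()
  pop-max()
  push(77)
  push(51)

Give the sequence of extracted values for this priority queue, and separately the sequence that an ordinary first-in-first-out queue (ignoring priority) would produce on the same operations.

priority queue: 61, 55, 54, 83, 53, 52, 75, 79, 60, 50, 85, 81, 59, 56; FIFO queue: [55, 54, 61, 53, 83, 52, 50, 75, 79, 60, 59, 81, 56, 85]

insert 55 → {55}
insert 54 → {55, 54}
insert 61 → {61, 55, 54}
pop-max → 61; now {55, 54}
pop-max → 55; now {54}
pop-max → 54; now {}
insert 53 → {53}
insert 83 → {83, 53}
pop-max → 83; now {53}
insert 52 → {53, 52}
insert 50 → {53, 52, 50}
pop-max → 53; now {52, 50}
pop-max → 52; now {50}
insert 75 → {75, 50}
pop-max → 75; now {50}
insert 79 → {79, 50}
pop-max → 79; now {50}
insert 60 → {60, 50}
pop-max → 60; now {50}
pop-max → 50; now {}
insert 59 → {59}
insert 81 → {81, 59}
insert 56 → {81, 59, 56}
insert 85 → {85, 81, 59, 56}
pop-max → 85; now {81, 59, 56}
pop-max → 81; now {59, 56}
pop-max → 59; now {56}
pop-max → 56; now {}
insert 77 → {77}
insert 51 → {77, 51}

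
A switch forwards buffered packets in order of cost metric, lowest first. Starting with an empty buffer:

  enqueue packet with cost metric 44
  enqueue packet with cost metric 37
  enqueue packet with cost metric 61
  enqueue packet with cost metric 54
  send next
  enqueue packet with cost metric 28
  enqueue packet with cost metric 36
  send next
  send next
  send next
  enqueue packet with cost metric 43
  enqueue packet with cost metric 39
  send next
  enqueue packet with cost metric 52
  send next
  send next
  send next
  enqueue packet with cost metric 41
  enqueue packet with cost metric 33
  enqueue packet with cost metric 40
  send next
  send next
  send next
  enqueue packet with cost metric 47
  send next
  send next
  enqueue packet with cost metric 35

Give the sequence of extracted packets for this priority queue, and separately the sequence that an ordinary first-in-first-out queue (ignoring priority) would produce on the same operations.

insert 44 → {44}
insert 37 → {37, 44}
insert 61 → {37, 44, 61}
insert 54 → {37, 44, 54, 61}
send next → 37; now {44, 54, 61}
insert 28 → {28, 44, 54, 61}
insert 36 → {28, 36, 44, 54, 61}
send next → 28; now {36, 44, 54, 61}
send next → 36; now {44, 54, 61}
send next → 44; now {54, 61}
insert 43 → {43, 54, 61}
insert 39 → {39, 43, 54, 61}
send next → 39; now {43, 54, 61}
insert 52 → {43, 52, 54, 61}
send next → 43; now {52, 54, 61}
send next → 52; now {54, 61}
send next → 54; now {61}
insert 41 → {41, 61}
insert 33 → {33, 41, 61}
insert 40 → {33, 40, 41, 61}
send next → 33; now {40, 41, 61}
send next → 40; now {41, 61}
send next → 41; now {61}
insert 47 → {47, 61}
send next → 47; now {61}
send next → 61; now {}
insert 35 → {35}

priority queue: 37, 28, 36, 44, 39, 43, 52, 54, 33, 40, 41, 47, 61; FIFO queue: [44, 37, 61, 54, 28, 36, 43, 39, 52, 41, 33, 40, 47]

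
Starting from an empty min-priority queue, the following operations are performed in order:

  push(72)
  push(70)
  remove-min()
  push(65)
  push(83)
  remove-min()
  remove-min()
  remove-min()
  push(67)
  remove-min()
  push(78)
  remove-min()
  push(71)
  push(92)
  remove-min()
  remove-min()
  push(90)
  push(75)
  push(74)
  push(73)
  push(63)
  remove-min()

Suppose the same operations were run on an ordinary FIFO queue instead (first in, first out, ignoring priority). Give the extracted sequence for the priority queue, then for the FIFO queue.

insert 72 → {72}
insert 70 → {70, 72}
remove-min → 70; now {72}
insert 65 → {65, 72}
insert 83 → {65, 72, 83}
remove-min → 65; now {72, 83}
remove-min → 72; now {83}
remove-min → 83; now {}
insert 67 → {67}
remove-min → 67; now {}
insert 78 → {78}
remove-min → 78; now {}
insert 71 → {71}
insert 92 → {71, 92}
remove-min → 71; now {92}
remove-min → 92; now {}
insert 90 → {90}
insert 75 → {75, 90}
insert 74 → {74, 75, 90}
insert 73 → {73, 74, 75, 90}
insert 63 → {63, 73, 74, 75, 90}
remove-min → 63; now {73, 74, 75, 90}

priority queue: 70 → 65 → 72 → 83 → 67 → 78 → 71 → 92 → 63; FIFO queue: 72 → 70 → 65 → 83 → 67 → 78 → 71 → 92 → 90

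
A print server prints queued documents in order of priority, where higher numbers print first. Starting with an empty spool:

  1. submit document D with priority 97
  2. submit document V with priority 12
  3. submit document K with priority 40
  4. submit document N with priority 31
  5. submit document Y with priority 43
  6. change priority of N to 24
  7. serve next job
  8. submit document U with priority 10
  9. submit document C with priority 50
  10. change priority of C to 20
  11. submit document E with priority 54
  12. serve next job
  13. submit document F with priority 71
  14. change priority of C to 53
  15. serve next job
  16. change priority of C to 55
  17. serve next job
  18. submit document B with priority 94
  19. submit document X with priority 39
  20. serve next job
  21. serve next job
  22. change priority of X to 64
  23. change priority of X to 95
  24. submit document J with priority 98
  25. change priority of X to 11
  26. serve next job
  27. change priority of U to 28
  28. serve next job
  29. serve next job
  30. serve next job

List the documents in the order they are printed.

add D (priority 97) → {D:97}
add V (priority 12) → {D:97, V:12}
add K (priority 40) → {D:97, K:40, V:12}
add N (priority 31) → {D:97, K:40, N:31, V:12}
add Y (priority 43) → {D:97, Y:43, K:40, N:31, V:12}
update N to priority 24 → {D:97, Y:43, K:40, N:24, V:12}
serve next job → D; now {Y:43, K:40, N:24, V:12}
add U (priority 10) → {Y:43, K:40, N:24, V:12, U:10}
add C (priority 50) → {C:50, Y:43, K:40, N:24, V:12, U:10}
update C to priority 20 → {Y:43, K:40, N:24, C:20, V:12, U:10}
add E (priority 54) → {E:54, Y:43, K:40, N:24, C:20, V:12, U:10}
serve next job → E; now {Y:43, K:40, N:24, C:20, V:12, U:10}
add F (priority 71) → {F:71, Y:43, K:40, N:24, C:20, V:12, U:10}
update C to priority 53 → {F:71, C:53, Y:43, K:40, N:24, V:12, U:10}
serve next job → F; now {C:53, Y:43, K:40, N:24, V:12, U:10}
update C to priority 55 → {C:55, Y:43, K:40, N:24, V:12, U:10}
serve next job → C; now {Y:43, K:40, N:24, V:12, U:10}
add B (priority 94) → {B:94, Y:43, K:40, N:24, V:12, U:10}
add X (priority 39) → {B:94, Y:43, K:40, X:39, N:24, V:12, U:10}
serve next job → B; now {Y:43, K:40, X:39, N:24, V:12, U:10}
serve next job → Y; now {K:40, X:39, N:24, V:12, U:10}
update X to priority 64 → {X:64, K:40, N:24, V:12, U:10}
update X to priority 95 → {X:95, K:40, N:24, V:12, U:10}
add J (priority 98) → {J:98, X:95, K:40, N:24, V:12, U:10}
update X to priority 11 → {J:98, K:40, N:24, V:12, X:11, U:10}
serve next job → J; now {K:40, N:24, V:12, X:11, U:10}
update U to priority 28 → {K:40, U:28, N:24, V:12, X:11}
serve next job → K; now {U:28, N:24, V:12, X:11}
serve next job → U; now {N:24, V:12, X:11}
serve next job → N; now {V:12, X:11}

D, E, F, C, B, Y, J, K, U, N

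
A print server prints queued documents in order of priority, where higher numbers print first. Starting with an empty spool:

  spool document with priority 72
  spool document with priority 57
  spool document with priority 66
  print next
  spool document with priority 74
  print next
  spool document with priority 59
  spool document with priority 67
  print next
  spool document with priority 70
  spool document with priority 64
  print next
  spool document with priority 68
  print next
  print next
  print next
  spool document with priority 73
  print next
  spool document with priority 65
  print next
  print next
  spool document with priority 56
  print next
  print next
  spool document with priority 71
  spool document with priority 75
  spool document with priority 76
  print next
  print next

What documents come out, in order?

72, 74, 67, 70, 68, 66, 64, 73, 65, 59, 57, 56, 76, 75

insert 72 → {72}
insert 57 → {72, 57}
insert 66 → {72, 66, 57}
print next → 72; now {66, 57}
insert 74 → {74, 66, 57}
print next → 74; now {66, 57}
insert 59 → {66, 59, 57}
insert 67 → {67, 66, 59, 57}
print next → 67; now {66, 59, 57}
insert 70 → {70, 66, 59, 57}
insert 64 → {70, 66, 64, 59, 57}
print next → 70; now {66, 64, 59, 57}
insert 68 → {68, 66, 64, 59, 57}
print next → 68; now {66, 64, 59, 57}
print next → 66; now {64, 59, 57}
print next → 64; now {59, 57}
insert 73 → {73, 59, 57}
print next → 73; now {59, 57}
insert 65 → {65, 59, 57}
print next → 65; now {59, 57}
print next → 59; now {57}
insert 56 → {57, 56}
print next → 57; now {56}
print next → 56; now {}
insert 71 → {71}
insert 75 → {75, 71}
insert 76 → {76, 75, 71}
print next → 76; now {75, 71}
print next → 75; now {71}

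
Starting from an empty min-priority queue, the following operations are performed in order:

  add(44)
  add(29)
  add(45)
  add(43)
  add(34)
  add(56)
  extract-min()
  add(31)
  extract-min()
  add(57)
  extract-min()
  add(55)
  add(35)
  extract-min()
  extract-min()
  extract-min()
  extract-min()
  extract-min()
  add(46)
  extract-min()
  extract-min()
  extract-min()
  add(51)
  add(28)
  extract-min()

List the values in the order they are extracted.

29 → 31 → 34 → 35 → 43 → 44 → 45 → 55 → 46 → 56 → 57 → 28

insert 44 → {44}
insert 29 → {29, 44}
insert 45 → {29, 44, 45}
insert 43 → {29, 43, 44, 45}
insert 34 → {29, 34, 43, 44, 45}
insert 56 → {29, 34, 43, 44, 45, 56}
extract-min → 29; now {34, 43, 44, 45, 56}
insert 31 → {31, 34, 43, 44, 45, 56}
extract-min → 31; now {34, 43, 44, 45, 56}
insert 57 → {34, 43, 44, 45, 56, 57}
extract-min → 34; now {43, 44, 45, 56, 57}
insert 55 → {43, 44, 45, 55, 56, 57}
insert 35 → {35, 43, 44, 45, 55, 56, 57}
extract-min → 35; now {43, 44, 45, 55, 56, 57}
extract-min → 43; now {44, 45, 55, 56, 57}
extract-min → 44; now {45, 55, 56, 57}
extract-min → 45; now {55, 56, 57}
extract-min → 55; now {56, 57}
insert 46 → {46, 56, 57}
extract-min → 46; now {56, 57}
extract-min → 56; now {57}
extract-min → 57; now {}
insert 51 → {51}
insert 28 → {28, 51}
extract-min → 28; now {51}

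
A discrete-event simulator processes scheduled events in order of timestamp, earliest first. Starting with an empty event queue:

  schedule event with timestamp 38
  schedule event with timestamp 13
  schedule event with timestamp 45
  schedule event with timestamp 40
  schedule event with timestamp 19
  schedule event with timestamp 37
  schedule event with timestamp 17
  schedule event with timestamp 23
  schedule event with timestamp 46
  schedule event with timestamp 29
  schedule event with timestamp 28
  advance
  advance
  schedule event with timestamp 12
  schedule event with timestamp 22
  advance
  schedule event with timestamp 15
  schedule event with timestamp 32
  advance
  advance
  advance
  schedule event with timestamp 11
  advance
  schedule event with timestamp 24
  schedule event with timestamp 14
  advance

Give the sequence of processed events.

[13, 17, 12, 15, 19, 22, 11, 14]

insert 38 → {38}
insert 13 → {13, 38}
insert 45 → {13, 38, 45}
insert 40 → {13, 38, 40, 45}
insert 19 → {13, 19, 38, 40, 45}
insert 37 → {13, 19, 37, 38, 40, 45}
insert 17 → {13, 17, 19, 37, 38, 40, 45}
insert 23 → {13, 17, 19, 23, 37, 38, 40, 45}
insert 46 → {13, 17, 19, 23, 37, 38, 40, 45, 46}
insert 29 → {13, 17, 19, 23, 29, 37, 38, 40, 45, 46}
insert 28 → {13, 17, 19, 23, 28, 29, 37, 38, 40, 45, 46}
advance → 13; now {17, 19, 23, 28, 29, 37, 38, 40, 45, 46}
advance → 17; now {19, 23, 28, 29, 37, 38, 40, 45, 46}
insert 12 → {12, 19, 23, 28, 29, 37, 38, 40, 45, 46}
insert 22 → {12, 19, 22, 23, 28, 29, 37, 38, 40, 45, 46}
advance → 12; now {19, 22, 23, 28, 29, 37, 38, 40, 45, 46}
insert 15 → {15, 19, 22, 23, 28, 29, 37, 38, 40, 45, 46}
insert 32 → {15, 19, 22, 23, 28, 29, 32, 37, 38, 40, 45, 46}
advance → 15; now {19, 22, 23, 28, 29, 32, 37, 38, 40, 45, 46}
advance → 19; now {22, 23, 28, 29, 32, 37, 38, 40, 45, 46}
advance → 22; now {23, 28, 29, 32, 37, 38, 40, 45, 46}
insert 11 → {11, 23, 28, 29, 32, 37, 38, 40, 45, 46}
advance → 11; now {23, 28, 29, 32, 37, 38, 40, 45, 46}
insert 24 → {23, 24, 28, 29, 32, 37, 38, 40, 45, 46}
insert 14 → {14, 23, 24, 28, 29, 32, 37, 38, 40, 45, 46}
advance → 14; now {23, 24, 28, 29, 32, 37, 38, 40, 45, 46}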